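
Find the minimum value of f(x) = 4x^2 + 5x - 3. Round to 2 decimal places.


For a quadratic f(x) = ax^2 + bx + c with a > 0, the minimum is at the vertex.
Vertex x-coordinate: x = -b/(2a)
x = -(5) / (2 * 4)
x = -5/8
Substitute back to find the minimum value:
f(-5/8) = 4 * (-5/8)^2 + 5 * (-5/8) - 3
= 25/16 - 25/8 - 3
= -73/16 ≈ -4.56

-4.56


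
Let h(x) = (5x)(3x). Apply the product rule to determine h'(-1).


Let u(x) = 5x and v(x) = 3x
u'(x) = 5
v'(x) = 3
Product rule: h'(x) = u'(x)*v(x) + u(x)*v'(x)
= 5 * (3x) + (5x) * 3
At x = -1:
u(-1) = 5 * (-1) + 0 = -5
v(-1) = 3 * (-1) + 0 = -3
h'(-1) = 5 * (-3) + (-5) * 3
= -15 - 15
= -30

-30


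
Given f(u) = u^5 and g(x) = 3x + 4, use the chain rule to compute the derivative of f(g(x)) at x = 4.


Using the chain rule: (f(g(x)))' = f'(g(x)) * g'(x)
First, find g(4):
g(4) = 3 * 4 + 4 = 16
Next, f'(u) = 5u^4
And g'(x) = 3
So f'(g(4)) * g'(4)
= 5 * 16^4 * 3
= 5 * 65536 * 3
= 983040

983040


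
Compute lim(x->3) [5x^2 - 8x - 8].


Since polynomials are continuous, we use direct substitution.
lim(x->3) of 5x^2 - 8x - 8
= 5 * 3^2 - 8 * 3 - 8
= 45 - 24 - 8
= 13

13


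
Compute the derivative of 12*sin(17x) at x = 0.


Apply the chain rule to differentiate 12*sin(17x):
d/dx [12*sin(17x)]
= 12 * cos(17x) * d/dx(17x)
= 12 * 17 * cos(17x)
= 204 * cos(17x)
Evaluate at x = 0:
= 204 * cos(0)
= 204 * 1
= 204

204


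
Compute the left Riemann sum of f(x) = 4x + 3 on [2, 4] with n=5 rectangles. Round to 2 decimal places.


Left Riemann sum uses left endpoints of each subinterval.
Interval: [2, 4], n = 5
dx = (4 - 2) / 5 = 2/5
Left endpoints: [2, 12/5, 14/5, 16/5, 18/5]
f values: [11, 63/5, 71/5, 79/5, 87/5]
Sum = dx * (sum of f values)
= 2/5 * 71
= 142/5 = 28.40

28.40


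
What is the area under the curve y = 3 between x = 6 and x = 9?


The area under a constant function y = 3 is a rectangle.
Width = 9 - 6 = 3
Height = 3
Area = width * height
= 3 * 3
= 9

9


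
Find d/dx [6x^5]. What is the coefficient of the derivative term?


We apply the power rule: d/dx [ax^n] = a*n * x^(n-1)
d/dx [6x^5]
= 6 * 5 * x^(5-1)
= 30x^4
The coefficient is 30

30


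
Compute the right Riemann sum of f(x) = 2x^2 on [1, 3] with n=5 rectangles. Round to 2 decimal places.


Right Riemann sum uses right endpoints of each subinterval.
Interval: [1, 3], n = 5
dx = (3 - 1) / 5 = 2/5
Right endpoints: [7/5, 9/5, 11/5, 13/5, 3]
f values: [98/25, 162/25, 242/25, 338/25, 18]
Sum = dx * (sum of f values)
= 2/5 * 258/5
= 516/25 = 20.64

20.64


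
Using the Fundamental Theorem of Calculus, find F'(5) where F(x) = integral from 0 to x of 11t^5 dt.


By the Fundamental Theorem of Calculus (Part 1):
If F(x) = integral from 0 to x of f(t) dt, then F'(x) = f(x)
Here f(t) = 11t^5
So F'(x) = 11x^5
Evaluate at x = 5:
F'(5) = 11 * 5^5
= 11 * 3125
= 34375

34375


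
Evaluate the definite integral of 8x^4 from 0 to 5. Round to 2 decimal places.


Find the antiderivative of 8x^4:
F(x) = 8/5 * x^5
Apply the Fundamental Theorem of Calculus:
F(5) - F(0)
= 8/5 * 5^5 - 8/5 * 0^5
= 8/5 * (3125 - 0)
= 8/5 * 3125
= 5000 = 5000.00

5000.00


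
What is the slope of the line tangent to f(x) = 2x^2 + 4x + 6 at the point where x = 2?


The slope of the tangent line equals f'(x) at the point.
f(x) = 2x^2 + 4x + 6
f'(x) = 4x + 4
At x = 2:
f'(2) = 4 * 2 + 4
= 8 + 4
= 12

12


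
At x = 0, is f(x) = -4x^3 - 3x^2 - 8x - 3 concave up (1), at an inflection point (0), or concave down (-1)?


Concavity is determined by the sign of f''(x).
f(x) = -4x^3 - 3x^2 - 8x - 3
f'(x) = -12x^2 - 6x - 8
f''(x) = -24x - 6
f''(0) = -24 * 0 - 6
= 0 - 6
= -6
Since f''(0) < 0, the function is concave down (-1)

-1


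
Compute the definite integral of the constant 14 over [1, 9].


The integral of a constant k over [a, b] equals k * (b - a).
integral from 1 to 9 of 14 dx
= 14 * (9 - 1)
= 14 * 8
= 112

112


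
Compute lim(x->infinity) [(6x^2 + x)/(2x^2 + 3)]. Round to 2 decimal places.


For limits at infinity with equal-degree polynomials,
we compare leading coefficients.
Numerator leading term: 6x^2
Denominator leading term: 2x^2
Divide both by x^2:
lim = (6 + 1/x) / (2 + 3/x^2)
As x -> infinity, the 1/x and 1/x^2 terms vanish:
= 6/2 = 3 = 3.00

3.00


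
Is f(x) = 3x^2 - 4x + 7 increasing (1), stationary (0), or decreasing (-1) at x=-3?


Compute f'(x) to determine behavior:
f'(x) = 6x - 4
f'(-3) = 6 * (-3) - 4
= -18 - 4
= -22
Since f'(-3) < 0, the function is decreasing (-1)

-1


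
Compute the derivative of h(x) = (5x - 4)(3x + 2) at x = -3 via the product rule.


Let u(x) = 5x - 4 and v(x) = 3x + 2
u'(x) = 5
v'(x) = 3
Product rule: h'(x) = u'(x)*v(x) + u(x)*v'(x)
= 5 * (3x + 2) + (5x - 4) * 3
At x = -3:
u(-3) = 5 * (-3) - 4 = -19
v(-3) = 3 * (-3) + 2 = -7
h'(-3) = 5 * (-7) + (-19) * 3
= -35 - 57
= -92

-92


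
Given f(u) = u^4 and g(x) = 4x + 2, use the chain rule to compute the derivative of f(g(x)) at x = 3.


Using the chain rule: (f(g(x)))' = f'(g(x)) * g'(x)
First, find g(3):
g(3) = 4 * 3 + 2 = 14
Next, f'(u) = 4u^3
And g'(x) = 4
So f'(g(3)) * g'(3)
= 4 * 14^3 * 4
= 4 * 2744 * 4
= 43904

43904


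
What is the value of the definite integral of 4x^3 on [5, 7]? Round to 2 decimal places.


Find the antiderivative of 4x^3:
F(x) = 4/4 * x^4
Apply the Fundamental Theorem of Calculus:
F(7) - F(5)
= 4/4 * 7^4 - 4/4 * 5^4
= 4/4 * (2401 - 625)
= 4/4 * 1776
= 1776 = 1776.00

1776.00


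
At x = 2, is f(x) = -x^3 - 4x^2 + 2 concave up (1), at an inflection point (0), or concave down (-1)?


Concavity is determined by the sign of f''(x).
f(x) = -x^3 - 4x^2 + 2
f'(x) = -3x^2 - 8x
f''(x) = -6x - 8
f''(2) = -6 * 2 - 8
= -12 - 8
= -20
Since f''(2) < 0, the function is concave down (-1)

-1


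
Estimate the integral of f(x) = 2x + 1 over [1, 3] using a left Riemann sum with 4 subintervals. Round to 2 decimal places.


Left Riemann sum uses left endpoints of each subinterval.
Interval: [1, 3], n = 4
dx = (3 - 1) / 4 = 1/2
Left endpoints: [1, 3/2, 2, 5/2]
f values: [3, 4, 5, 6]
Sum = dx * (sum of f values)
= 1/2 * 18
= 9 = 9.00

9.00


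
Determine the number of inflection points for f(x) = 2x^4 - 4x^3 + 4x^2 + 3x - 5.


Inflection points occur where f''(x) = 0 and concavity changes.
f(x) = 2x^4 - 4x^3 + 4x^2 + 3x - 5
f'(x) = 8x^3 - 12x^2 + 8x + 3
f''(x) = 24x^2 - 24x + 8
This is a quadratic in x. Use the discriminant to count real roots.
Discriminant = (-24)^2 - 4 * 24 * 8
= 576 - 768
= -192
Since discriminant < 0, f''(x) = 0 has no real solutions.
Number of inflection points: 0

0


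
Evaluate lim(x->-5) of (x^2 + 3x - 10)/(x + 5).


Direct substitution gives 0/0, so we factor the numerator.
Factor: (x^2 + 3x - 10) = (x + 5)(x - 2)
Cancel the common factor (x + 5):
(x^2 + 3x - 10)/(x + 5) = (x - 2)
Now substitute x = -5:
= (-5) - (2) = -7

-7


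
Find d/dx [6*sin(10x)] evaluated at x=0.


Apply the chain rule to differentiate 6*sin(10x):
d/dx [6*sin(10x)]
= 6 * cos(10x) * d/dx(10x)
= 6 * 10 * cos(10x)
= 60 * cos(10x)
Evaluate at x = 0:
= 60 * cos(0)
= 60 * 1
= 60

60


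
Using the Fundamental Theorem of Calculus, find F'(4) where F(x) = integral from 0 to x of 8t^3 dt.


By the Fundamental Theorem of Calculus (Part 1):
If F(x) = integral from 0 to x of f(t) dt, then F'(x) = f(x)
Here f(t) = 8t^3
So F'(x) = 8x^3
Evaluate at x = 4:
F'(4) = 8 * 4^3
= 8 * 64
= 512

512


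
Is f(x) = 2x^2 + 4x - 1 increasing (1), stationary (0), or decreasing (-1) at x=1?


Compute f'(x) to determine behavior:
f'(x) = 4x + 4
f'(1) = 4 * 1 + 4
= 4 + 4
= 8
Since f'(1) > 0, the function is increasing (1)

1


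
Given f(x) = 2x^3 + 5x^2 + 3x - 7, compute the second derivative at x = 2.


First derivative:
f'(x) = 6x^2 + 10x + 3
Second derivative:
f''(x) = 12x + 10
Substitute x = 2:
f''(2) = 12 * 2 + 10
= 24 + 10
= 34

34


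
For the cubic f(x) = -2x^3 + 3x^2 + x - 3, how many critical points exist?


Find where f'(x) = 0:
f(x) = -2x^3 + 3x^2 + x - 3
f'(x) = -6x^2 + 6x + 1
This is a quadratic in x. Use the discriminant to count real roots.
Discriminant = (6)^2 - 4 * (-6) * 1
= 36 - (-24)
= 60
Since discriminant > 0, f'(x) = 0 has 2 real solutions.
Number of critical points: 2

2


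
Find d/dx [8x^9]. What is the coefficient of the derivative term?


We apply the power rule: d/dx [ax^n] = a*n * x^(n-1)
d/dx [8x^9]
= 8 * 9 * x^(9-1)
= 72x^8
The coefficient is 72

72


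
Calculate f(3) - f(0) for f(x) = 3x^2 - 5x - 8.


Net change = f(b) - f(a)
f(x) = 3x^2 - 5x - 8
Compute f(3):
f(3) = 3 * 3^2 - 5 * 3 - 8
= 27 - 15 - 8
= 4
Compute f(0):
f(0) = 3 * 0^2 - 5 * 0 - 8
= 0 + 0 - 8
= -8
Net change = 4 - (-8) = 12

12


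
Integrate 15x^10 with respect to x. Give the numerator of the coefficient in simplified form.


Apply the power rule for integration:
integral of ax^n dx = a/(n+1) * x^(n+1) + C
integral of 15x^10 dx
= 15/11 * x^11 + C
The coefficient in lowest terms is 15/11, and its numerator is 15

15


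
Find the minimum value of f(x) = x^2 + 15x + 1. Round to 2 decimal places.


For a quadratic f(x) = ax^2 + bx + c with a > 0, the minimum is at the vertex.
Vertex x-coordinate: x = -b/(2a)
x = -(15) / (2 * 1)
x = -15/2
Substitute back to find the minimum value:
f(-15/2) = 1 * (-15/2)^2 + 15 * (-15/2) + 1
= 225/4 - 225/2 + 1
= -221/4 = -55.25

-55.25


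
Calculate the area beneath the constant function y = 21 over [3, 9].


The area under a constant function y = 21 is a rectangle.
Width = 9 - 3 = 6
Height = 21
Area = width * height
= 6 * 21
= 126

126


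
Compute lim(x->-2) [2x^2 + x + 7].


Since polynomials are continuous, we use direct substitution.
lim(x->-2) of 2x^2 + x + 7
= 2 * (-2)^2 + 1 * (-2) + 7
= 8 - 2 + 7
= 13

13


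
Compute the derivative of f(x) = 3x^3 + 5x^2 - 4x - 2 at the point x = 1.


Differentiate f(x) = 3x^3 + 5x^2 - 4x - 2 term by term:
f'(x) = 9x^2 + 10x - 4
Substitute x = 1:
f'(1) = 9 * 1^2 + 10 * 1 - 4
= 9 + 10 - 4
= 15

15


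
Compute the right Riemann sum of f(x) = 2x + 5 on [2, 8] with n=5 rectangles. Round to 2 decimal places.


Right Riemann sum uses right endpoints of each subinterval.
Interval: [2, 8], n = 5
dx = (8 - 2) / 5 = 6/5
Right endpoints: [16/5, 22/5, 28/5, 34/5, 8]
f values: [57/5, 69/5, 81/5, 93/5, 21]
Sum = dx * (sum of f values)
= 6/5 * 81
= 486/5 = 97.20

97.20


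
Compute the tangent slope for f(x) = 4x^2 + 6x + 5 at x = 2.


The slope of the tangent line equals f'(x) at the point.
f(x) = 4x^2 + 6x + 5
f'(x) = 8x + 6
At x = 2:
f'(2) = 8 * 2 + 6
= 16 + 6
= 22

22


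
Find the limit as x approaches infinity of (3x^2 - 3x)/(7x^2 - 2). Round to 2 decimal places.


For limits at infinity with equal-degree polynomials,
we compare leading coefficients.
Numerator leading term: 3x^2
Denominator leading term: 7x^2
Divide both by x^2:
lim = (3 - 3/x) / (7 - 2/x^2)
As x -> infinity, the 1/x and 1/x^2 terms vanish:
= 3/7 ≈ 0.43

0.43


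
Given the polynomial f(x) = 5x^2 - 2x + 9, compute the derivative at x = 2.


Differentiate term by term using power and sum rules:
f(x) = 5x^2 - 2x + 9
f'(x) = 10x - 2
Substitute x = 2:
f'(2) = 10 * 2 - 2
= 20 - 2
= 18

18


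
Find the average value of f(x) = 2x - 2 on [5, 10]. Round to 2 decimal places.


Average value = 1/(b-a) * integral from a to b of f(x) dx
First compute the integral of 2x - 2:
F(x) = x^2 - 2x
F(10) = 1 * 100 - 2 * 10 = 80
F(5) = 1 * 25 - 2 * 5 = 15
Integral = 80 - 15 = 65
Average = 65 / (10 - 5) = 65 / 5
= 13 = 13.00

13.00


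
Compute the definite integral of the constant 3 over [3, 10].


The integral of a constant k over [a, b] equals k * (b - a).
integral from 3 to 10 of 3 dx
= 3 * (10 - 3)
= 3 * 7
= 21

21


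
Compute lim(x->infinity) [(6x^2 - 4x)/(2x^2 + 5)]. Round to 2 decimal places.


For limits at infinity with equal-degree polynomials,
we compare leading coefficients.
Numerator leading term: 6x^2
Denominator leading term: 2x^2
Divide both by x^2:
lim = (6 - 4/x) / (2 + 5/x^2)
As x -> infinity, the 1/x and 1/x^2 terms vanish:
= 6/2 = 3 = 3.00

3.00


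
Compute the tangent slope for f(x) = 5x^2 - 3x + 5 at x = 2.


The slope of the tangent line equals f'(x) at the point.
f(x) = 5x^2 - 3x + 5
f'(x) = 10x - 3
At x = 2:
f'(2) = 10 * 2 - 3
= 20 - 3
= 17

17


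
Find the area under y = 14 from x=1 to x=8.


The area under a constant function y = 14 is a rectangle.
Width = 8 - 1 = 7
Height = 14
Area = width * height
= 7 * 14
= 98

98


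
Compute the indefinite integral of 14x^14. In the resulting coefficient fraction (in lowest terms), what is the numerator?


Apply the power rule for integration:
integral of ax^n dx = a/(n+1) * x^(n+1) + C
integral of 14x^14 dx
= 14/15 * x^15 + C
The coefficient in lowest terms is 14/15, and its numerator is 14

14


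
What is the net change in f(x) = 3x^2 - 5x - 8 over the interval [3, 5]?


Net change = f(b) - f(a)
f(x) = 3x^2 - 5x - 8
Compute f(5):
f(5) = 3 * 5^2 - 5 * 5 - 8
= 75 - 25 - 8
= 42
Compute f(3):
f(3) = 3 * 3^2 - 5 * 3 - 8
= 27 - 15 - 8
= 4
Net change = 42 - 4 = 38

38


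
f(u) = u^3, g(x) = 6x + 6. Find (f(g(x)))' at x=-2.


Using the chain rule: (f(g(x)))' = f'(g(x)) * g'(x)
First, find g(-2):
g(-2) = 6 * (-2) + 6 = -6
Next, f'(u) = 3u^2
And g'(x) = 6
So f'(g(-2)) * g'(-2)
= 3 * (-6)^2 * 6
= 3 * 36 * 6
= 648

648


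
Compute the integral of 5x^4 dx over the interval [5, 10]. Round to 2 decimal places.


Find the antiderivative of 5x^4:
F(x) = 5/5 * x^5
Apply the Fundamental Theorem of Calculus:
F(10) - F(5)
= 5/5 * 10^5 - 5/5 * 5^5
= 5/5 * (100000 - 3125)
= 5/5 * 96875
= 96875 = 96875.00

96875.00


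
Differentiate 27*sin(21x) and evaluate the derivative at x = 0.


Apply the chain rule to differentiate 27*sin(21x):
d/dx [27*sin(21x)]
= 27 * cos(21x) * d/dx(21x)
= 27 * 21 * cos(21x)
= 567 * cos(21x)
Evaluate at x = 0:
= 567 * cos(0)
= 567 * 1
= 567

567


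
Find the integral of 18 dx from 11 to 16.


The integral of a constant k over [a, b] equals k * (b - a).
integral from 11 to 16 of 18 dx
= 18 * (16 - 11)
= 18 * 5
= 90

90


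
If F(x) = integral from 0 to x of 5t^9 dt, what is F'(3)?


By the Fundamental Theorem of Calculus (Part 1):
If F(x) = integral from 0 to x of f(t) dt, then F'(x) = f(x)
Here f(t) = 5t^9
So F'(x) = 5x^9
Evaluate at x = 3:
F'(3) = 5 * 3^9
= 5 * 19683
= 98415

98415


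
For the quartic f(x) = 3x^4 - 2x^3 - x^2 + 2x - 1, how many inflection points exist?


Inflection points occur where f''(x) = 0 and concavity changes.
f(x) = 3x^4 - 2x^3 - x^2 + 2x - 1
f'(x) = 12x^3 - 6x^2 - 2x + 2
f''(x) = 36x^2 - 12x - 2
This is a quadratic in x. Use the discriminant to count real roots.
Discriminant = (-12)^2 - 4 * 36 * (-2)
= 144 - (-288)
= 432
Since discriminant > 0, f''(x) = 0 has 2 distinct real solutions.
A quadratic with two distinct real roots changes sign at each root, so concavity changes at both.
Number of inflection points: 2

2


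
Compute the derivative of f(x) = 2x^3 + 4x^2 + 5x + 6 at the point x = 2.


Differentiate f(x) = 2x^3 + 4x^2 + 5x + 6 term by term:
f'(x) = 6x^2 + 8x + 5
Substitute x = 2:
f'(2) = 6 * 2^2 + 8 * 2 + 5
= 24 + 16 + 5
= 45

45


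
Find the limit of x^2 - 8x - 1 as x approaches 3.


Since polynomials are continuous, we use direct substitution.
lim(x->3) of x^2 - 8x - 1
= 1 * 3^2 - 8 * 3 - 1
= 9 - 24 - 1
= -16

-16


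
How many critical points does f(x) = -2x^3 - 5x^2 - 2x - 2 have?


Find where f'(x) = 0:
f(x) = -2x^3 - 5x^2 - 2x - 2
f'(x) = -6x^2 - 10x - 2
This is a quadratic in x. Use the discriminant to count real roots.
Discriminant = (-10)^2 - 4 * (-6) * (-2)
= 100 - 48
= 52
Since discriminant > 0, f'(x) = 0 has 2 real solutions.
Number of critical points: 2

2


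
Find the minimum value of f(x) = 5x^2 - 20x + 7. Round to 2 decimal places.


For a quadratic f(x) = ax^2 + bx + c with a > 0, the minimum is at the vertex.
Vertex x-coordinate: x = -b/(2a)
x = -(-20) / (2 * 5)
x = 20/10 = 2
Substitute back to find the minimum value:
f(2) = 5 * 2^2 - 20 * 2 + 7
= 20 - 40 + 7
= -13 = -13.00

-13.00


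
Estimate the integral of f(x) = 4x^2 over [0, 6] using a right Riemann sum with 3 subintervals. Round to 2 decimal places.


Right Riemann sum uses right endpoints of each subinterval.
Interval: [0, 6], n = 3
dx = (6 - 0) / 3 = 2
Right endpoints: [2, 4, 6]
f values: [16, 64, 144]
Sum = dx * (sum of f values)
= 2 * 224
= 448 = 448.00

448.00


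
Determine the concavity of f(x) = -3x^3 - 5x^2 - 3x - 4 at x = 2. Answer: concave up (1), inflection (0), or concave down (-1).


Concavity is determined by the sign of f''(x).
f(x) = -3x^3 - 5x^2 - 3x - 4
f'(x) = -9x^2 - 10x - 3
f''(x) = -18x - 10
f''(2) = -18 * 2 - 10
= -36 - 10
= -46
Since f''(2) < 0, the function is concave down (-1)

-1


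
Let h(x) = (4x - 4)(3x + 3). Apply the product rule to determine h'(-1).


Let u(x) = 4x - 4 and v(x) = 3x + 3
u'(x) = 4
v'(x) = 3
Product rule: h'(x) = u'(x)*v(x) + u(x)*v'(x)
= 4 * (3x + 3) + (4x - 4) * 3
At x = -1:
u(-1) = 4 * (-1) - 4 = -8
v(-1) = 3 * (-1) + 3 = 0
h'(-1) = 4 * 0 + (-8) * 3
= 0 - 24
= -24

-24


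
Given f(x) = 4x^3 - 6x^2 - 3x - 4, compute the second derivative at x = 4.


First derivative:
f'(x) = 12x^2 - 12x - 3
Second derivative:
f''(x) = 24x - 12
Substitute x = 4:
f''(4) = 24 * 4 - 12
= 96 - 12
= 84

84


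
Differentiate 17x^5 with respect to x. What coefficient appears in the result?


We apply the power rule: d/dx [ax^n] = a*n * x^(n-1)
d/dx [17x^5]
= 17 * 5 * x^(5-1)
= 85x^4
The coefficient is 85

85


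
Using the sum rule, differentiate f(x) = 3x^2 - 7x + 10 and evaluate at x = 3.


Differentiate term by term using power and sum rules:
f(x) = 3x^2 - 7x + 10
f'(x) = 6x - 7
Substitute x = 3:
f'(3) = 6 * 3 - 7
= 18 - 7
= 11

11


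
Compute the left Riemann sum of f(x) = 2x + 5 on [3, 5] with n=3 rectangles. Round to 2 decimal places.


Left Riemann sum uses left endpoints of each subinterval.
Interval: [3, 5], n = 3
dx = (5 - 3) / 3 = 2/3
Left endpoints: [3, 11/3, 13/3]
f values: [11, 37/3, 41/3]
Sum = dx * (sum of f values)
= 2/3 * 37
= 74/3 ≈ 24.67

24.67


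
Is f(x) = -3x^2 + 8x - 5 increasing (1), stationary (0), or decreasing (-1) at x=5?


Compute f'(x) to determine behavior:
f'(x) = -6x + 8
f'(5) = -6 * 5 + 8
= -30 + 8
= -22
Since f'(5) < 0, the function is decreasing (-1)

-1


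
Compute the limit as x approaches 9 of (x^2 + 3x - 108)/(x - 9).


Direct substitution gives 0/0, so we factor the numerator.
Factor: (x^2 + 3x - 108) = (x - 9)(x + 12)
Cancel the common factor (x - 9):
(x^2 + 3x - 108)/(x - 9) = (x + 12)
Now substitute x = 9:
= (9) - (-12) = 21

21


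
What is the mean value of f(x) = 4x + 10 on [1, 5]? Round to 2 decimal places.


Average value = 1/(b-a) * integral from a to b of f(x) dx
First compute the integral of 4x + 10:
F(x) = 2x^2 + 10x
F(5) = 2 * 25 + 10 * 5 = 100
F(1) = 2 * 1 + 10 * 1 = 12
Integral = 100 - 12 = 88
Average = 88 / (5 - 1) = 88 / 4
= 22 = 22.00

22.00


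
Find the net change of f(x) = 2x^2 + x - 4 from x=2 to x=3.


Net change = f(b) - f(a)
f(x) = 2x^2 + x - 4
Compute f(3):
f(3) = 2 * 3^2 + 1 * 3 - 4
= 18 + 3 - 4
= 17
Compute f(2):
f(2) = 2 * 2^2 + 1 * 2 - 4
= 8 + 2 - 4
= 6
Net change = 17 - 6 = 11

11


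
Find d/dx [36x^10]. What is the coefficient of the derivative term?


We apply the power rule: d/dx [ax^n] = a*n * x^(n-1)
d/dx [36x^10]
= 36 * 10 * x^(10-1)
= 360x^9
The coefficient is 360

360


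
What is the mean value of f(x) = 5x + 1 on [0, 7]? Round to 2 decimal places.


Average value = 1/(b-a) * integral from a to b of f(x) dx
First compute the integral of 5x + 1:
F(x) = (5/2)x^2 + x
F(7) = 5/2 * 49 + 1 * 7 = 259/2
F(0) = 5/2 * 0 + 1 * 0 = 0
Integral = 259/2 - 0 = 259/2
Average = (259/2) / (7 - 0) = (259/2) / 7
= 37/2 = 18.50

18.50


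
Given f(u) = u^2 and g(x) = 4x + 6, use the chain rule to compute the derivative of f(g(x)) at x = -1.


Using the chain rule: (f(g(x)))' = f'(g(x)) * g'(x)
First, find g(-1):
g(-1) = 4 * (-1) + 6 = 2
Next, f'(u) = 2u
And g'(x) = 4
So f'(g(-1)) * g'(-1)
= 2 * 2 * 4
= 16

16


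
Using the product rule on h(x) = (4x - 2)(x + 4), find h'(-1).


Let u(x) = 4x - 2 and v(x) = x + 4
u'(x) = 4
v'(x) = 1
Product rule: h'(x) = u'(x)*v(x) + u(x)*v'(x)
= 4 * (x + 4) + (4x - 2) * 1
At x = -1:
u(-1) = 4 * (-1) - 2 = -6
v(-1) = 1 * (-1) + 4 = 3
h'(-1) = 4 * 3 + (-6) * 1
= 12 - 6
= 6

6


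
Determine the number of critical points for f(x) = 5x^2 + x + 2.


Find where f'(x) = 0:
f'(x) = 10x + 1
Set f'(x) = 0:
10x + 1 = 0
x = -1 / 10 = -1/10
This is a linear equation in x, so there is exactly one solution.
Number of critical points: 1

1


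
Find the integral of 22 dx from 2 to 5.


The integral of a constant k over [a, b] equals k * (b - a).
integral from 2 to 5 of 22 dx
= 22 * (5 - 2)
= 22 * 3
= 66

66


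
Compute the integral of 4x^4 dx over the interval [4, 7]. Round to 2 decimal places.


Find the antiderivative of 4x^4:
F(x) = 4/5 * x^5
Apply the Fundamental Theorem of Calculus:
F(7) - F(4)
= 4/5 * 7^5 - 4/5 * 4^5
= 4/5 * (16807 - 1024)
= 4/5 * 15783
= 63132/5 = 12626.40

12626.40


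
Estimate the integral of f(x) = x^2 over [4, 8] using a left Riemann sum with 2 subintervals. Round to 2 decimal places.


Left Riemann sum uses left endpoints of each subinterval.
Interval: [4, 8], n = 2
dx = (8 - 4) / 2 = 2
Left endpoints: [4, 6]
f values: [16, 36]
Sum = dx * (sum of f values)
= 2 * 52
= 104 = 104.00

104.00


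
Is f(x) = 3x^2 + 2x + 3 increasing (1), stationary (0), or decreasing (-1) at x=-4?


Compute f'(x) to determine behavior:
f'(x) = 6x + 2
f'(-4) = 6 * (-4) + 2
= -24 + 2
= -22
Since f'(-4) < 0, the function is decreasing (-1)

-1


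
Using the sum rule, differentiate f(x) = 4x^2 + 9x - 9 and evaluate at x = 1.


Differentiate term by term using power and sum rules:
f(x) = 4x^2 + 9x - 9
f'(x) = 8x + 9
Substitute x = 1:
f'(1) = 8 * 1 + 9
= 8 + 9
= 17

17


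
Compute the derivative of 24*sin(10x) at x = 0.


Apply the chain rule to differentiate 24*sin(10x):
d/dx [24*sin(10x)]
= 24 * cos(10x) * d/dx(10x)
= 24 * 10 * cos(10x)
= 240 * cos(10x)
Evaluate at x = 0:
= 240 * cos(0)
= 240 * 1
= 240

240


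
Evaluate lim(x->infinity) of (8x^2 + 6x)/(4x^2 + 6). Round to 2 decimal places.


For limits at infinity with equal-degree polynomials,
we compare leading coefficients.
Numerator leading term: 8x^2
Denominator leading term: 4x^2
Divide both by x^2:
lim = (8 + 6/x) / (4 + 6/x^2)
As x -> infinity, the 1/x and 1/x^2 terms vanish:
= 8/4 = 2 = 2.00

2.00


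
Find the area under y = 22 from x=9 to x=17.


The area under a constant function y = 22 is a rectangle.
Width = 17 - 9 = 8
Height = 22
Area = width * height
= 8 * 22
= 176

176


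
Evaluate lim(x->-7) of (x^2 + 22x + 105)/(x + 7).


Direct substitution gives 0/0, so we factor the numerator.
Factor: (x^2 + 22x + 105) = (x + 7)(x + 15)
Cancel the common factor (x + 7):
(x^2 + 22x + 105)/(x + 7) = (x + 15)
Now substitute x = -7:
= (-7) - (-15) = 8

8


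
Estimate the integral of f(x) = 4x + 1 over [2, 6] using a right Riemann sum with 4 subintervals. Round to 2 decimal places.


Right Riemann sum uses right endpoints of each subinterval.
Interval: [2, 6], n = 4
dx = (6 - 2) / 4 = 1
Right endpoints: [3, 4, 5, 6]
f values: [13, 17, 21, 25]
Sum = dx * (sum of f values)
= 1 * 76
= 76 = 76.00

76.00


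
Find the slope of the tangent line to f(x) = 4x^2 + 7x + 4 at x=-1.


The slope of the tangent line equals f'(x) at the point.
f(x) = 4x^2 + 7x + 4
f'(x) = 8x + 7
At x = -1:
f'(-1) = 8 * (-1) + 7
= -8 + 7
= -1

-1


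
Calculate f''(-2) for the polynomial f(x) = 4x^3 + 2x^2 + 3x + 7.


First derivative:
f'(x) = 12x^2 + 4x + 3
Second derivative:
f''(x) = 24x + 4
Substitute x = -2:
f''(-2) = 24 * (-2) + 4
= -48 + 4
= -44

-44


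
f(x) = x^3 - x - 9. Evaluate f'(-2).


Differentiate f(x) = x^3 - x - 9 term by term:
f'(x) = 3x^2 - 1
Substitute x = -2:
f'(-2) = 3 * (-2)^2 + 0 * (-2) - 1
= 12 + 0 - 1
= 11

11


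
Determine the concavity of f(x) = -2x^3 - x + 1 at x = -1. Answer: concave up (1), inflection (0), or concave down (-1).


Concavity is determined by the sign of f''(x).
f(x) = -2x^3 - x + 1
f'(x) = -6x^2 - 1
f''(x) = -12x
f''(-1) = -12 * (-1) + 0
= 12 + 0
= 12
Since f''(-1) > 0, the function is concave up (1)

1


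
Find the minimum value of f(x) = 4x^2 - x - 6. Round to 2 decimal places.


For a quadratic f(x) = ax^2 + bx + c with a > 0, the minimum is at the vertex.
Vertex x-coordinate: x = -b/(2a)
x = -(-1) / (2 * 4)
x = 1/8
Substitute back to find the minimum value:
f(1/8) = 4 * (1/8)^2 - 1 * (1/8) - 6
= 1/16 - 1/8 - 6
= -97/16 ≈ -6.06

-6.06


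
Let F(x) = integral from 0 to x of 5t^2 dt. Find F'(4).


By the Fundamental Theorem of Calculus (Part 1):
If F(x) = integral from 0 to x of f(t) dt, then F'(x) = f(x)
Here f(t) = 5t^2
So F'(x) = 5x^2
Evaluate at x = 4:
F'(4) = 5 * 4^2
= 5 * 16
= 80

80


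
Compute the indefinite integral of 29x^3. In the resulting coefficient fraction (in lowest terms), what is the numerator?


Apply the power rule for integration:
integral of ax^n dx = a/(n+1) * x^(n+1) + C
integral of 29x^3 dx
= 29/4 * x^4 + C
The coefficient in lowest terms is 29/4, and its numerator is 29

29


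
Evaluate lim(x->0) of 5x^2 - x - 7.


Since polynomials are continuous, we use direct substitution.
lim(x->0) of 5x^2 - x - 7
= 5 * 0^2 - 1 * 0 - 7
= 0 + 0 - 7
= -7

-7


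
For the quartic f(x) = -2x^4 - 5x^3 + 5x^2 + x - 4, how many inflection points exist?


Inflection points occur where f''(x) = 0 and concavity changes.
f(x) = -2x^4 - 5x^3 + 5x^2 + x - 4
f'(x) = -8x^3 - 15x^2 + 10x + 1
f''(x) = -24x^2 - 30x + 10
This is a quadratic in x. Use the discriminant to count real roots.
Discriminant = (-30)^2 - 4 * (-24) * 10
= 900 - (-960)
= 1860
Since discriminant > 0, f''(x) = 0 has 2 distinct real solutions.
A quadratic with two distinct real roots changes sign at each root, so concavity changes at both.
Number of inflection points: 2

2


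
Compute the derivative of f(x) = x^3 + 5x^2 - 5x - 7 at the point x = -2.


Differentiate f(x) = x^3 + 5x^2 - 5x - 7 term by term:
f'(x) = 3x^2 + 10x - 5
Substitute x = -2:
f'(-2) = 3 * (-2)^2 + 10 * (-2) - 5
= 12 - 20 - 5
= -13

-13


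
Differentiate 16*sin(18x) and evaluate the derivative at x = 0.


Apply the chain rule to differentiate 16*sin(18x):
d/dx [16*sin(18x)]
= 16 * cos(18x) * d/dx(18x)
= 16 * 18 * cos(18x)
= 288 * cos(18x)
Evaluate at x = 0:
= 288 * cos(0)
= 288 * 1
= 288

288


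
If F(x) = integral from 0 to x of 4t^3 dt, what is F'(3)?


By the Fundamental Theorem of Calculus (Part 1):
If F(x) = integral from 0 to x of f(t) dt, then F'(x) = f(x)
Here f(t) = 4t^3
So F'(x) = 4x^3
Evaluate at x = 3:
F'(3) = 4 * 3^3
= 4 * 27
= 108

108


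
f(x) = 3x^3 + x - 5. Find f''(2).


First derivative:
f'(x) = 9x^2 + 1
Second derivative:
f''(x) = 18x
Substitute x = 2:
f''(2) = 18 * 2 + 0
= 36 + 0
= 36

36


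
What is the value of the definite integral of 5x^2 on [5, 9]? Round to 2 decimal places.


Find the antiderivative of 5x^2:
F(x) = 5/3 * x^3
Apply the Fundamental Theorem of Calculus:
F(9) - F(5)
= 5/3 * 9^3 - 5/3 * 5^3
= 5/3 * (729 - 125)
= 5/3 * 604
= 3020/3 ≈ 1006.67

1006.67


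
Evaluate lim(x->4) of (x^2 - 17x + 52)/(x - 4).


Direct substitution gives 0/0, so we factor the numerator.
Factor: (x^2 - 17x + 52) = (x - 4)(x - 13)
Cancel the common factor (x - 4):
(x^2 - 17x + 52)/(x - 4) = (x - 13)
Now substitute x = 4:
= (4) - (13) = -9

-9


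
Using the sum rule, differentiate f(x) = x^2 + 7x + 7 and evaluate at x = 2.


Differentiate term by term using power and sum rules:
f(x) = x^2 + 7x + 7
f'(x) = 2x + 7
Substitute x = 2:
f'(2) = 2 * 2 + 7
= 4 + 7
= 11

11


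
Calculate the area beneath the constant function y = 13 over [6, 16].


The area under a constant function y = 13 is a rectangle.
Width = 16 - 6 = 10
Height = 13
Area = width * height
= 10 * 13
= 130

130


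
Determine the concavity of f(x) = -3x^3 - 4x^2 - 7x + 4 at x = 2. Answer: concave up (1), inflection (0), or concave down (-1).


Concavity is determined by the sign of f''(x).
f(x) = -3x^3 - 4x^2 - 7x + 4
f'(x) = -9x^2 - 8x - 7
f''(x) = -18x - 8
f''(2) = -18 * 2 - 8
= -36 - 8
= -44
Since f''(2) < 0, the function is concave down (-1)

-1


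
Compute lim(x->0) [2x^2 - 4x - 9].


Since polynomials are continuous, we use direct substitution.
lim(x->0) of 2x^2 - 4x - 9
= 2 * 0^2 - 4 * 0 - 9
= 0 + 0 - 9
= -9

-9


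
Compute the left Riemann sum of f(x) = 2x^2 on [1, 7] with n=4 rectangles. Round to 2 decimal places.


Left Riemann sum uses left endpoints of each subinterval.
Interval: [1, 7], n = 4
dx = (7 - 1) / 4 = 3/2
Left endpoints: [1, 5/2, 4, 11/2]
f values: [2, 25/2, 32, 121/2]
Sum = dx * (sum of f values)
= 3/2 * 107
= 321/2 = 160.50

160.50


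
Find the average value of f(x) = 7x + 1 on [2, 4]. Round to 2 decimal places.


Average value = 1/(b-a) * integral from a to b of f(x) dx
First compute the integral of 7x + 1:
F(x) = (7/2)x^2 + x
F(4) = 7/2 * 16 + 1 * 4 = 60
F(2) = 7/2 * 4 + 1 * 2 = 16
Integral = 60 - 16 = 44
Average = 44 / (4 - 2) = 44 / 2
= 22 = 22.00

22.00


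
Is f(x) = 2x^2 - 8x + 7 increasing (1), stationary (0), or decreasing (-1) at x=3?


Compute f'(x) to determine behavior:
f'(x) = 4x - 8
f'(3) = 4 * 3 - 8
= 12 - 8
= 4
Since f'(3) > 0, the function is increasing (1)

1


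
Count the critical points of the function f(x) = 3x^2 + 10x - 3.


Find where f'(x) = 0:
f'(x) = 6x + 10
Set f'(x) = 0:
6x + 10 = 0
x = -10 / 6 = -5/3
This is a linear equation in x, so there is exactly one solution.
Number of critical points: 1

1


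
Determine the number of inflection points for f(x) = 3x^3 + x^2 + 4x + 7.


Inflection points occur where f''(x) = 0 and concavity changes.
f(x) = 3x^3 + x^2 + 4x + 7
f'(x) = 9x^2 + 2x + 4
f''(x) = 18x + 2
Set f''(x) = 0:
18x + 2 = 0
x = -2 / 18 = -1/9
Since f''(x) is linear (degree 1), it changes sign at this point.
Therefore there is exactly 1 inflection point.

1


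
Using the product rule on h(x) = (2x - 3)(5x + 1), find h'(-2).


Let u(x) = 2x - 3 and v(x) = 5x + 1
u'(x) = 2
v'(x) = 5
Product rule: h'(x) = u'(x)*v(x) + u(x)*v'(x)
= 2 * (5x + 1) + (2x - 3) * 5
At x = -2:
u(-2) = 2 * (-2) - 3 = -7
v(-2) = 5 * (-2) + 1 = -9
h'(-2) = 2 * (-9) + (-7) * 5
= -18 - 35
= -53

-53


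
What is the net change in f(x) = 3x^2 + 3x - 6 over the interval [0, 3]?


Net change = f(b) - f(a)
f(x) = 3x^2 + 3x - 6
Compute f(3):
f(3) = 3 * 3^2 + 3 * 3 - 6
= 27 + 9 - 6
= 30
Compute f(0):
f(0) = 3 * 0^2 + 3 * 0 - 6
= 0 + 0 - 6
= -6
Net change = 30 - (-6) = 36

36


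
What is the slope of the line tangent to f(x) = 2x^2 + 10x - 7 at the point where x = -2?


The slope of the tangent line equals f'(x) at the point.
f(x) = 2x^2 + 10x - 7
f'(x) = 4x + 10
At x = -2:
f'(-2) = 4 * (-2) + 10
= -8 + 10
= 2

2


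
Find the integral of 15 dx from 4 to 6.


The integral of a constant k over [a, b] equals k * (b - a).
integral from 4 to 6 of 15 dx
= 15 * (6 - 4)
= 15 * 2
= 30

30


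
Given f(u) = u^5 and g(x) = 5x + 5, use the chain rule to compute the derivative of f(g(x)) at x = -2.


Using the chain rule: (f(g(x)))' = f'(g(x)) * g'(x)
First, find g(-2):
g(-2) = 5 * (-2) + 5 = -5
Next, f'(u) = 5u^4
And g'(x) = 5
So f'(g(-2)) * g'(-2)
= 5 * (-5)^4 * 5
= 5 * 625 * 5
= 15625

15625


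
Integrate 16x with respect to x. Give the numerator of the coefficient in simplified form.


Apply the power rule for integration:
integral of ax^n dx = a/(n+1) * x^(n+1) + C
integral of 16x dx
= 16/2 * x^2 + C
= 8 * x^2 + C
The coefficient in lowest terms is 8 = 8/1, so its numerator is 8

8


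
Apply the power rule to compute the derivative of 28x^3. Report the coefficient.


We apply the power rule: d/dx [ax^n] = a*n * x^(n-1)
d/dx [28x^3]
= 28 * 3 * x^(3-1)
= 84x^2
The coefficient is 84

84


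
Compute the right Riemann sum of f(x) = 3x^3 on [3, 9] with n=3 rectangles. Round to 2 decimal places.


Right Riemann sum uses right endpoints of each subinterval.
Interval: [3, 9], n = 3
dx = (9 - 3) / 3 = 2
Right endpoints: [5, 7, 9]
f values: [375, 1029, 2187]
Sum = dx * (sum of f values)
= 2 * 3591
= 7182 = 7182.00

7182.00


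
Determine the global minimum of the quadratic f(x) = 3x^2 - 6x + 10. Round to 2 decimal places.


For a quadratic f(x) = ax^2 + bx + c with a > 0, the minimum is at the vertex.
Vertex x-coordinate: x = -b/(2a)
x = -(-6) / (2 * 3)
x = 6/6 = 1
Substitute back to find the minimum value:
f(1) = 3 * 1^2 - 6 * 1 + 10
= 3 - 6 + 10
= 7 = 7.00

7.00


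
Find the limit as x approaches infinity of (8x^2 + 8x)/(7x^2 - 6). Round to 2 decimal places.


For limits at infinity with equal-degree polynomials,
we compare leading coefficients.
Numerator leading term: 8x^2
Denominator leading term: 7x^2
Divide both by x^2:
lim = (8 + 8/x) / (7 - 6/x^2)
As x -> infinity, the 1/x and 1/x^2 terms vanish:
= 8/7 ≈ 1.14

1.14


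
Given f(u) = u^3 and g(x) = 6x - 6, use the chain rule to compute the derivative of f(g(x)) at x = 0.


Using the chain rule: (f(g(x)))' = f'(g(x)) * g'(x)
First, find g(0):
g(0) = 6 * 0 - 6 = -6
Next, f'(u) = 3u^2
And g'(x) = 6
So f'(g(0)) * g'(0)
= 3 * (-6)^2 * 6
= 3 * 36 * 6
= 648

648


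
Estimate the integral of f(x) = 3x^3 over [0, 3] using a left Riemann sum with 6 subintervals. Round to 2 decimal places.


Left Riemann sum uses left endpoints of each subinterval.
Interval: [0, 3], n = 6
dx = (3 - 0) / 6 = 1/2
Left endpoints: [0, 1/2, 1, 3/2, 2, 5/2]
f values: [0, 3/8, 3, 81/8, 24, 375/8]
Sum = dx * (sum of f values)
= 1/2 * 675/8
= 675/16 ≈ 42.19

42.19


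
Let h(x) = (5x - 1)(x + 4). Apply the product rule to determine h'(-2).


Let u(x) = 5x - 1 and v(x) = x + 4
u'(x) = 5
v'(x) = 1
Product rule: h'(x) = u'(x)*v(x) + u(x)*v'(x)
= 5 * (x + 4) + (5x - 1) * 1
At x = -2:
u(-2) = 5 * (-2) - 1 = -11
v(-2) = 1 * (-2) + 4 = 2
h'(-2) = 5 * 2 + (-11) * 1
= 10 - 11
= -1

-1


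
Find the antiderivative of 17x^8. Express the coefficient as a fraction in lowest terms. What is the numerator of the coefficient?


Apply the power rule for integration:
integral of ax^n dx = a/(n+1) * x^(n+1) + C
integral of 17x^8 dx
= 17/9 * x^9 + C
The coefficient in lowest terms is 17/9, and its numerator is 17

17


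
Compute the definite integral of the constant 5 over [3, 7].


The integral of a constant k over [a, b] equals k * (b - a).
integral from 3 to 7 of 5 dx
= 5 * (7 - 3)
= 5 * 4
= 20

20


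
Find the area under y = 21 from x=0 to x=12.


The area under a constant function y = 21 is a rectangle.
Width = 12 - 0 = 12
Height = 21
Area = width * height
= 12 * 21
= 252

252


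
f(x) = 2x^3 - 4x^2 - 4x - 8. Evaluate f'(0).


Differentiate f(x) = 2x^3 - 4x^2 - 4x - 8 term by term:
f'(x) = 6x^2 - 8x - 4
Substitute x = 0:
f'(0) = 6 * 0^2 - 8 * 0 - 4
= 0 + 0 - 4
= -4

-4


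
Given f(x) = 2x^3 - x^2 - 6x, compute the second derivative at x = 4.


First derivative:
f'(x) = 6x^2 - 2x - 6
Second derivative:
f''(x) = 12x - 2
Substitute x = 4:
f''(4) = 12 * 4 - 2
= 48 - 2
= 46

46


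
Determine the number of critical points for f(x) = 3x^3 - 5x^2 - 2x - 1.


Find where f'(x) = 0:
f(x) = 3x^3 - 5x^2 - 2x - 1
f'(x) = 9x^2 - 10x - 2
This is a quadratic in x. Use the discriminant to count real roots.
Discriminant = (-10)^2 - 4 * 9 * (-2)
= 100 - (-72)
= 172
Since discriminant > 0, f'(x) = 0 has 2 real solutions.
Number of critical points: 2

2


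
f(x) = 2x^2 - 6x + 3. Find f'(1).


Differentiate term by term using power and sum rules:
f(x) = 2x^2 - 6x + 3
f'(x) = 4x - 6
Substitute x = 1:
f'(1) = 4 * 1 - 6
= 4 - 6
= -2

-2


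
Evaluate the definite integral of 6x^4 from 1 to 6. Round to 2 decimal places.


Find the antiderivative of 6x^4:
F(x) = 6/5 * x^5
Apply the Fundamental Theorem of Calculus:
F(6) - F(1)
= 6/5 * 6^5 - 6/5 * 1^5
= 6/5 * (7776 - 1)
= 6/5 * 7775
= 9330 = 9330.00

9330.00


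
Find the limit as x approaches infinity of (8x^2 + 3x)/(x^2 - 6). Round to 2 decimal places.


For limits at infinity with equal-degree polynomials,
we compare leading coefficients.
Numerator leading term: 8x^2
Denominator leading term: x^2
Divide both by x^2:
lim = (8 + 3/x) / (1 - 6/x^2)
As x -> infinity, the 1/x and 1/x^2 terms vanish:
= 8/1 = 8 = 8.00

8.00


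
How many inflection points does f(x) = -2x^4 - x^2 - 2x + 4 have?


Inflection points occur where f''(x) = 0 and concavity changes.
f(x) = -2x^4 - x^2 - 2x + 4
f'(x) = -8x^3 - 2x - 2
f''(x) = -24x^2 - 2
This is a quadratic in x. Use the discriminant to count real roots.
Discriminant = (0)^2 - 4 * (-24) * (-2)
= 0 - 192
= -192
Since discriminant < 0, f''(x) = 0 has no real solutions.
Number of inflection points: 0

0


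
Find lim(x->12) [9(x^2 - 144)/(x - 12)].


Direct substitution gives 0/0, so we factor the numerator.
Factor: 9(x^2 - 144) = 9 * (x - 12)(x + 12)
Cancel the common factor (x - 12):
9(x^2 - 144)/(x - 12) = 9 * (x + 12)
Now substitute x = 12:
= 9 * (12 + 12) = 216

216


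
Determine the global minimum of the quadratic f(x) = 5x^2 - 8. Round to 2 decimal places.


For a quadratic f(x) = ax^2 + bx + c with a > 0, the minimum is at the vertex.
Vertex x-coordinate: x = -b/(2a)
x = -(0) / (2 * 5)
x = 0/10 = 0
Substitute back to find the minimum value:
f(0) = 5 * 0^2 + 0 * 0 - 8
= 0 + 0 - 8
= -8 = -8.00

-8.00


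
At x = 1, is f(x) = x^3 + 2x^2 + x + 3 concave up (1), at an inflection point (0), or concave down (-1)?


Concavity is determined by the sign of f''(x).
f(x) = x^3 + 2x^2 + x + 3
f'(x) = 3x^2 + 4x + 1
f''(x) = 6x + 4
f''(1) = 6 * 1 + 4
= 6 + 4
= 10
Since f''(1) > 0, the function is concave up (1)

1


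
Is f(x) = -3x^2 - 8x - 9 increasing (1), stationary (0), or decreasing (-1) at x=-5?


Compute f'(x) to determine behavior:
f'(x) = -6x - 8
f'(-5) = -6 * (-5) - 8
= 30 - 8
= 22
Since f'(-5) > 0, the function is increasing (1)

1


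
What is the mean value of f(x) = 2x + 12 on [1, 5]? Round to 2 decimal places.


Average value = 1/(b-a) * integral from a to b of f(x) dx
First compute the integral of 2x + 12:
F(x) = x^2 + 12x
F(5) = 1 * 25 + 12 * 5 = 85
F(1) = 1 * 1 + 12 * 1 = 13
Integral = 85 - 13 = 72
Average = 72 / (5 - 1) = 72 / 4
= 18 = 18.00

18.00


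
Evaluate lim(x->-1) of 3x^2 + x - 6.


Since polynomials are continuous, we use direct substitution.
lim(x->-1) of 3x^2 + x - 6
= 3 * (-1)^2 + 1 * (-1) - 6
= 3 - 1 - 6
= -4

-4


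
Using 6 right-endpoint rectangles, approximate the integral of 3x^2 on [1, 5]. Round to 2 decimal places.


Right Riemann sum uses right endpoints of each subinterval.
Interval: [1, 5], n = 6
dx = (5 - 1) / 6 = 2/3
Right endpoints: [5/3, 7/3, 3, 11/3, 13/3, 5]
f values: [25/3, 49/3, 27, 121/3, 169/3, 75]
Sum = dx * (sum of f values)
= 2/3 * 670/3
= 1340/9 ≈ 148.89

148.89


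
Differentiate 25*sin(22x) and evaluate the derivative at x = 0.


Apply the chain rule to differentiate 25*sin(22x):
d/dx [25*sin(22x)]
= 25 * cos(22x) * d/dx(22x)
= 25 * 22 * cos(22x)
= 550 * cos(22x)
Evaluate at x = 0:
= 550 * cos(0)
= 550 * 1
= 550

550


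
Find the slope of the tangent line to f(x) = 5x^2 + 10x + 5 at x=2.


The slope of the tangent line equals f'(x) at the point.
f(x) = 5x^2 + 10x + 5
f'(x) = 10x + 10
At x = 2:
f'(2) = 10 * 2 + 10
= 20 + 10
= 30

30


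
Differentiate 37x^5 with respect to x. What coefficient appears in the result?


We apply the power rule: d/dx [ax^n] = a*n * x^(n-1)
d/dx [37x^5]
= 37 * 5 * x^(5-1)
= 185x^4
The coefficient is 185

185


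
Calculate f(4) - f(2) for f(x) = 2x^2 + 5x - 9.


Net change = f(b) - f(a)
f(x) = 2x^2 + 5x - 9
Compute f(4):
f(4) = 2 * 4^2 + 5 * 4 - 9
= 32 + 20 - 9
= 43
Compute f(2):
f(2) = 2 * 2^2 + 5 * 2 - 9
= 8 + 10 - 9
= 9
Net change = 43 - 9 = 34

34


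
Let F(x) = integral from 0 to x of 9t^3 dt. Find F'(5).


By the Fundamental Theorem of Calculus (Part 1):
If F(x) = integral from 0 to x of f(t) dt, then F'(x) = f(x)
Here f(t) = 9t^3
So F'(x) = 9x^3
Evaluate at x = 5:
F'(5) = 9 * 5^3
= 9 * 125
= 1125

1125
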